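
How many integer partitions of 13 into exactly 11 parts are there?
p(13, 11 parts) = 2

Partitions of n into exactly k parts ↔ partitions of n − k into at most k parts (subtract 1 from each part). For n = 13, k = 11, the partitions are: 3+1+1+1+1+1+1+1+1+1+1, 2+2+1+1+1+1+1+1+1+1+1. Count = 2.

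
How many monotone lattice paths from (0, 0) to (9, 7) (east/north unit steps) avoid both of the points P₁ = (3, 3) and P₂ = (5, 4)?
Number of paths = 4930

Inclusion–exclusion. Total paths: C(16, 9) = 11440. Through P₁: C(6, 3)·C(10, 6) = 4200. Through P₂: C(9, 5)·C(7, 4) = 4410. Since P₁ is strictly southwest of P₂, a monotone path through both must visit P₁ then P₂; paths through both = C(6, 3)·C(3, 2)·C(7, 4) = 2100. Avoid both = 11440 − 4200 − 4410 + 2100 = 4930.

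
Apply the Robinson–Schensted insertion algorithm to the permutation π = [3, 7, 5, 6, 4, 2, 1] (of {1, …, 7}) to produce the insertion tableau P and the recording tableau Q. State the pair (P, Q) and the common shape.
P = [1, 4, 6] / [2] / [3] / [5] / [7];  Q = [1, 2, 4] / [3] / [5] / [6] / [7];  common shape = (3, 1, 1, 1, 1)

Row-insert the values π_1, π_2, … into P one at a time, bumping the leftmost entry strictly greater than the inserted value down to the next row. The recording tableau Q records, in position (i, j), the step at which that cell was added to P.
  Insert 3 (step 1): P = [3];  Q = [1]
  Insert 7 (step 2): P = [3, 7];  Q = [1, 2]
  Insert 5 (step 3): P = [3, 5] / [7];  Q = [1, 2] / [3]
  Insert 6 (step 4): P = [3, 5, 6] / [7];  Q = [1, 2, 4] / [3]
  Insert 4 (step 5): P = [3, 4, 6] / [5] / [7];  Q = [1, 2, 4] / [3] / [5]
  Insert 2 (step 6): P = [2, 4, 6] / [3] / [5] / [7];  Q = [1, 2, 4] / [3] / [5] / [6]
  Insert 1 (step 7): P = [1, 4, 6] / [2] / [3] / [5] / [7];  Q = [1, 2, 4] / [3] / [5] / [6] / [7]
Final shape: (3, 1, 1, 1, 1).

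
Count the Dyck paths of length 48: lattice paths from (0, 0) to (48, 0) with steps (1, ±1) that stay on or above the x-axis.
C_24 = 1289904147324

These Dyck paths are counted by the Catalan number C_n = (1/(n + 1)) · C(2n, n). For n = 24: C_24 = (1/25) · C(48, 24) = 32247603683100/25 = 1289904147324.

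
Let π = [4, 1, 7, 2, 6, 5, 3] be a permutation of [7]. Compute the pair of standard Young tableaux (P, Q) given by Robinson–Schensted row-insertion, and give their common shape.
P = [1, 2, 3] / [4, 5] / [6] / [7];  Q = [1, 3, 5] / [2, 4] / [6] / [7];  common shape = (3, 2, 1, 1)

Row-insert the values π_1, π_2, … into P one at a time, bumping the leftmost entry strictly greater than the inserted value down to the next row. The recording tableau Q records, in position (i, j), the step at which that cell was added to P.
  Insert 4 (step 1): P = [4];  Q = [1]
  Insert 1 (step 2): P = [1] / [4];  Q = [1] / [2]
  Insert 7 (step 3): P = [1, 7] / [4];  Q = [1, 3] / [2]
  Insert 2 (step 4): P = [1, 2] / [4, 7];  Q = [1, 3] / [2, 4]
  Insert 6 (step 5): P = [1, 2, 6] / [4, 7];  Q = [1, 3, 5] / [2, 4]
  Insert 5 (step 6): P = [1, 2, 5] / [4, 6] / [7];  Q = [1, 3, 5] / [2, 4] / [6]
  Insert 3 (step 7): P = [1, 2, 3] / [4, 5] / [6] / [7];  Q = [1, 3, 5] / [2, 4] / [6] / [7]
Final shape: (3, 2, 1, 1).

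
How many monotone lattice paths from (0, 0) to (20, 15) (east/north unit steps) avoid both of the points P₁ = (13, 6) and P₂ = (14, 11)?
Number of paths = 2035685400

Inclusion–exclusion. Total paths: C(35, 20) = 3247943160. Through P₁: C(19, 13)·C(16, 7) = 310390080. Through P₂: C(25, 14)·C(10, 6) = 936054000. Since P₁ is strictly southwest of P₂, a monotone path through both must visit P₁ then P₂; paths through both = C(19, 13)·C(6, 1)·C(10, 6) = 34186320. Avoid both = 3247943160 − 310390080 − 936054000 + 34186320 = 2035685400.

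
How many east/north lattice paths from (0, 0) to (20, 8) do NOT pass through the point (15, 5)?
Number of paths = 2239881

Total paths from (0, 0) to (20, 8): C(28, 20) = 3108105. Paths through (15, 5): (paths (0, 0) → (15, 5)) × (paths (15, 5) → (20, 8)) = C(20, 15) · C(8, 5) = 15504 · 56 = 868224. Avoidance count = 3108105 − 868224 = 2239881.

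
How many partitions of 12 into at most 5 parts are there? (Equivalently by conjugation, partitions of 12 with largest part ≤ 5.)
p(12, parts ≤ 5) = 47

Partitions of 12 with all parts ≤ 5: 5+5+2, 5+5+1+1, 5+4+3, 5+4+2+1, 5+4+1+1+1, 5+3+3+1, 5+3+2+2, 5+3+2+1+1, 5+3+1+1+1+1, 5+2+2+2+1, 5+2+2+1+1+1, 5+2+1+1+1+1+1, 5+1+1+1+1+1+1+1, 4+4+4, 4+4+3+1, 4+4+2+2, 4+4+2+1+1, 4+4+1+1+1+1, 4+3+3+2, 4+3+3+1+1, 4+3+2+2+1, 4+3+2+1+1+1, 4+3+1+1+1+1+1, 4+2+2+2+2, 4+2+2+2+1+1, 4+2+2+1+1+1+1, 4+2+1+1+1+1+1+1, 4+1+1+1+1+1+1+1+1, 3+3+3+3, 3+3+3+2+1, … (47 total). Count = 47.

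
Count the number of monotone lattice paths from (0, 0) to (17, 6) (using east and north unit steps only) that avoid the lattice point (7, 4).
Number of paths = 79167

Total paths from (0, 0) to (17, 6): C(23, 17) = 100947. Paths through (7, 4): (paths (0, 0) → (7, 4)) × (paths (7, 4) → (17, 6)) = C(11, 7) · C(12, 10) = 330 · 66 = 21780. Avoidance count = 100947 − 21780 = 79167.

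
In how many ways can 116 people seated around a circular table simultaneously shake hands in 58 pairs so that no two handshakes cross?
C_58 = 104088460289122304033498318812080

These noncrossing handshakes are counted by the Catalan number C_n = (1/(n + 1)) · C(2n, n). For n = 58: C_58 = (1/59) · C(116, 58) = 6141219157058215937976400809912720/59 = 104088460289122304033498318812080.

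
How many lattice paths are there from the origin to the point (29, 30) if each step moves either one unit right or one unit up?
Number of paths = 59132290782430712

A monotone lattice path from (0, 0) to (29, 30) consists of 29 east steps and 30 north steps in some order, so it is determined by which 29 of the 59 steps are east. The count is C(59, 29) = 59132290782430712.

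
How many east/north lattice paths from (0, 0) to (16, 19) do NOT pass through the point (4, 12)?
Number of paths = 3968222790

Total paths from (0, 0) to (16, 19): C(35, 16) = 4059928950. Paths through (4, 12): (paths (0, 0) → (4, 12)) × (paths (4, 12) → (16, 19)) = C(16, 4) · C(19, 12) = 1820 · 50388 = 91706160. Avoidance count = 4059928950 − 91706160 = 3968222790.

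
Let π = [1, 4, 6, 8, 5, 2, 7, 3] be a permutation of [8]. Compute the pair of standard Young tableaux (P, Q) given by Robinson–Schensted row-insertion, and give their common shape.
P = [1, 2, 3, 7] / [4, 5] / [6, 8];  Q = [1, 2, 3, 4] / [5, 7] / [6, 8];  common shape = (4, 2, 2)

Row-insert the values π_1, π_2, … into P one at a time, bumping the leftmost entry strictly greater than the inserted value down to the next row. The recording tableau Q records, in position (i, j), the step at which that cell was added to P.
  Insert 1 (step 1): P = [1];  Q = [1]
  Insert 4 (step 2): P = [1, 4];  Q = [1, 2]
  Insert 6 (step 3): P = [1, 4, 6];  Q = [1, 2, 3]
  Insert 8 (step 4): P = [1, 4, 6, 8];  Q = [1, 2, 3, 4]
  Insert 5 (step 5): P = [1, 4, 5, 8] / [6];  Q = [1, 2, 3, 4] / [5]
  Insert 2 (step 6): P = [1, 2, 5, 8] / [4] / [6];  Q = [1, 2, 3, 4] / [5] / [6]
  Insert 7 (step 7): P = [1, 2, 5, 7] / [4, 8] / [6];  Q = [1, 2, 3, 4] / [5, 7] / [6]
  Insert 3 (step 8): P = [1, 2, 3, 7] / [4, 5] / [6, 8];  Q = [1, 2, 3, 4] / [5, 7] / [6, 8]
Final shape: (4, 2, 2).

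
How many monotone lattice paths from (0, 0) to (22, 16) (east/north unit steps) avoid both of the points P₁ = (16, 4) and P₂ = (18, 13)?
Number of paths = 14940500850

Inclusion–exclusion. Total paths: C(38, 22) = 22239974430. Through P₁: C(20, 16)·C(18, 6) = 89942580. Through P₂: C(31, 18)·C(7, 4) = 7218857625. Since P₁ is strictly southwest of P₂, a monotone path through both must visit P₁ then P₂; paths through both = C(20, 16)·C(11, 2)·C(7, 4) = 9326625. Avoid both = 22239974430 − 89942580 − 7218857625 + 9326625 = 14940500850.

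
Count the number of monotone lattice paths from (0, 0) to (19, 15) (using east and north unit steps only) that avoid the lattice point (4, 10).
Number of paths = 1840448016

Total paths from (0, 0) to (19, 15): C(34, 19) = 1855967520. Paths through (4, 10): (paths (0, 0) → (4, 10)) × (paths (4, 10) → (19, 15)) = C(14, 4) · C(20, 15) = 1001 · 15504 = 15519504. Avoidance count = 1855967520 − 15519504 = 1840448016.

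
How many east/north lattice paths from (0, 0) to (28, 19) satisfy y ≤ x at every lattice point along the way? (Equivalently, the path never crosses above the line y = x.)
Number of paths = 2404551645100

By the reflection principle (André's argument), the number of monotone paths to (28, 19) with n ≤ m that never go above y = x is C(47, 28) − C(47, 29) = 6973199770790 − 4568648125690 = 2404551645100.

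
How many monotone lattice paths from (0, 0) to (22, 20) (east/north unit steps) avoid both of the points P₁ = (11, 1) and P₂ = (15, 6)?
Number of paths = 507002077260

Inclusion–exclusion. Total paths: C(42, 22) = 513791607420. Through P₁: C(12, 11)·C(30, 11) = 655527600. Through P₂: C(21, 15)·C(21, 7) = 6309817920. Since P₁ is strictly southwest of P₂, a monotone path through both must visit P₁ then P₂; paths through both = C(12, 11)·C(9, 4)·C(21, 7) = 175815360. Avoid both = 513791607420 − 655527600 − 6309817920 + 175815360 = 507002077260.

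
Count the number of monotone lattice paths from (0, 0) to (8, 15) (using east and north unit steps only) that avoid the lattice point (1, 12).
Number of paths = 488754

Total paths from (0, 0) to (8, 15): C(23, 8) = 490314. Paths through (1, 12): (paths (0, 0) → (1, 12)) × (paths (1, 12) → (8, 15)) = C(13, 1) · C(10, 7) = 13 · 120 = 1560. Avoidance count = 490314 − 1560 = 488754.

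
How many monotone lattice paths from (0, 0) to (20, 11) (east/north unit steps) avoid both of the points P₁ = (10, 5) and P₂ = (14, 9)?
Number of paths = 43628851

Inclusion–exclusion. Total paths: C(31, 20) = 84672315. Through P₁: C(15, 10)·C(16, 10) = 24048024. Through P₂: C(23, 14)·C(8, 6) = 22881320. Since P₁ is strictly southwest of P₂, a monotone path through both must visit P₁ then P₂; paths through both = C(15, 10)·C(8, 4)·C(8, 6) = 5885880. Avoid both = 84672315 − 24048024 − 22881320 + 5885880 = 43628851.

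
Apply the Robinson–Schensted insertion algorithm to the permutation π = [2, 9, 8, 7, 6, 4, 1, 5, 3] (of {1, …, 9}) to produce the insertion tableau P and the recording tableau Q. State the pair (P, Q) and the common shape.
P = [1, 3, 5] / [2, 4] / [6] / [7] / [8] / [9];  Q = [1, 2, 8] / [3, 9] / [4] / [5] / [6] / [7];  common shape = (3, 2, 1, 1, 1, 1)

Row-insert the values π_1, π_2, … into P one at a time, bumping the leftmost entry strictly greater than the inserted value down to the next row. The recording tableau Q records, in position (i, j), the step at which that cell was added to P.
  Insert 2 (step 1): P = [2];  Q = [1]
  Insert 9 (step 2): P = [2, 9];  Q = [1, 2]
  Insert 8 (step 3): P = [2, 8] / [9];  Q = [1, 2] / [3]
  Insert 7 (step 4): P = [2, 7] / [8] / [9];  Q = [1, 2] / [3] / [4]
  Insert 6 (step 5): P = [2, 6] / [7] / [8] / [9];  Q = [1, 2] / [3] / [4] / [5]
  Insert 4 (step 6): P = [2, 4] / [6] / [7] / [8] / [9];  Q = [1, 2] / [3] / [4] / [5] / [6]
  Insert 1 (step 7): P = [1, 4] / [2] / [6] / [7] / [8] / [9];  Q = [1, 2] / [3] / [4] / [5] / [6] / [7]
  Insert 5 (step 8): P = [1, 4, 5] / [2] / [6] / [7] / [8] / [9];  Q = [1, 2, 8] / [3] / [4] / [5] / [6] / [7]
  Insert 3 (step 9): P = [1, 3, 5] / [2, 4] / [6] / [7] / [8] / [9];  Q = [1, 2, 8] / [3, 9] / [4] / [5] / [6] / [7]
Final shape: (3, 2, 1, 1, 1, 1).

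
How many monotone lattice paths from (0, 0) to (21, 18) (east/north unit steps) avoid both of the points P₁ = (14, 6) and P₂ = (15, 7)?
Number of paths = 59254840086

Inclusion–exclusion. Total paths: C(39, 21) = 62359143990. Through P₁: C(20, 14)·C(19, 7) = 1953038880. Through P₂: C(22, 15)·C(17, 6) = 2110652544. Since P₁ is strictly southwest of P₂, a monotone path through both must visit P₁ then P₂; paths through both = C(20, 14)·C(2, 1)·C(17, 6) = 959387520. Avoid both = 62359143990 − 1953038880 − 2110652544 + 959387520 = 59254840086.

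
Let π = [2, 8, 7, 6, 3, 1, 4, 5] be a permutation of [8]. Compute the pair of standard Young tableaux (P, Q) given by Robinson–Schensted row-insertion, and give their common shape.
P = [1, 3, 4, 5] / [2] / [6] / [7] / [8];  Q = [1, 2, 7, 8] / [3] / [4] / [5] / [6];  common shape = (4, 1, 1, 1, 1)

Row-insert the values π_1, π_2, … into P one at a time, bumping the leftmost entry strictly greater than the inserted value down to the next row. The recording tableau Q records, in position (i, j), the step at which that cell was added to P.
  Insert 2 (step 1): P = [2];  Q = [1]
  Insert 8 (step 2): P = [2, 8];  Q = [1, 2]
  Insert 7 (step 3): P = [2, 7] / [8];  Q = [1, 2] / [3]
  Insert 6 (step 4): P = [2, 6] / [7] / [8];  Q = [1, 2] / [3] / [4]
  Insert 3 (step 5): P = [2, 3] / [6] / [7] / [8];  Q = [1, 2] / [3] / [4] / [5]
  Insert 1 (step 6): P = [1, 3] / [2] / [6] / [7] / [8];  Q = [1, 2] / [3] / [4] / [5] / [6]
  Insert 4 (step 7): P = [1, 3, 4] / [2] / [6] / [7] / [8];  Q = [1, 2, 7] / [3] / [4] / [5] / [6]
  Insert 5 (step 8): P = [1, 3, 4, 5] / [2] / [6] / [7] / [8];  Q = [1, 2, 7, 8] / [3] / [4] / [5] / [6]
Final shape: (4, 1, 1, 1, 1).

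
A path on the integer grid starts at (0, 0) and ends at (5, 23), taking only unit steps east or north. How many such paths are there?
Number of paths = 98280

A monotone lattice path from (0, 0) to (5, 23) consists of 5 east steps and 23 north steps in some order, so it is determined by which 5 of the 28 steps are east. The count is C(28, 5) = 98280.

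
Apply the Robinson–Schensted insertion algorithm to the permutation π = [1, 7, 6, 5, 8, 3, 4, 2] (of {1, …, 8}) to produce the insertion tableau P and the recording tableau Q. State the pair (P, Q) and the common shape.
P = [1, 2, 4] / [3, 8] / [5] / [6] / [7];  Q = [1, 2, 5] / [3, 7] / [4] / [6] / [8];  common shape = (3, 2, 1, 1, 1)

Row-insert the values π_1, π_2, … into P one at a time, bumping the leftmost entry strictly greater than the inserted value down to the next row. The recording tableau Q records, in position (i, j), the step at which that cell was added to P.
  Insert 1 (step 1): P = [1];  Q = [1]
  Insert 7 (step 2): P = [1, 7];  Q = [1, 2]
  Insert 6 (step 3): P = [1, 6] / [7];  Q = [1, 2] / [3]
  Insert 5 (step 4): P = [1, 5] / [6] / [7];  Q = [1, 2] / [3] / [4]
  Insert 8 (step 5): P = [1, 5, 8] / [6] / [7];  Q = [1, 2, 5] / [3] / [4]
  Insert 3 (step 6): P = [1, 3, 8] / [5] / [6] / [7];  Q = [1, 2, 5] / [3] / [4] / [6]
  Insert 4 (step 7): P = [1, 3, 4] / [5, 8] / [6] / [7];  Q = [1, 2, 5] / [3, 7] / [4] / [6]
  Insert 2 (step 8): P = [1, 2, 4] / [3, 8] / [5] / [6] / [7];  Q = [1, 2, 5] / [3, 7] / [4] / [6] / [8]
Final shape: (3, 2, 1, 1, 1).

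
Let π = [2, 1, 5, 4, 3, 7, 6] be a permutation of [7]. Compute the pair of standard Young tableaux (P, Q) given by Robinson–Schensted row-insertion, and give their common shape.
P = [1, 3, 6] / [2, 4, 7] / [5];  Q = [1, 3, 6] / [2, 4, 7] / [5];  common shape = (3, 3, 1)

Row-insert the values π_1, π_2, … into P one at a time, bumping the leftmost entry strictly greater than the inserted value down to the next row. The recording tableau Q records, in position (i, j), the step at which that cell was added to P.
  Insert 2 (step 1): P = [2];  Q = [1]
  Insert 1 (step 2): P = [1] / [2];  Q = [1] / [2]
  Insert 5 (step 3): P = [1, 5] / [2];  Q = [1, 3] / [2]
  Insert 4 (step 4): P = [1, 4] / [2, 5];  Q = [1, 3] / [2, 4]
  Insert 3 (step 5): P = [1, 3] / [2, 4] / [5];  Q = [1, 3] / [2, 4] / [5]
  Insert 7 (step 6): P = [1, 3, 7] / [2, 4] / [5];  Q = [1, 3, 6] / [2, 4] / [5]
  Insert 6 (step 7): P = [1, 3, 6] / [2, 4, 7] / [5];  Q = [1, 3, 6] / [2, 4, 7] / [5]
Final shape: (3, 3, 1).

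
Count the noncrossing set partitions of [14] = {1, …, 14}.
C_14 = 2674440

These noncrossing partitions are counted by the Catalan number C_n = (1/(n + 1)) · C(2n, n). For n = 14: C_14 = (1/15) · C(28, 14) = 40116600/15 = 2674440.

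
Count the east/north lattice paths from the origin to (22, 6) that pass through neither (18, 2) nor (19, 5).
Number of paths = 196464

Inclusion–exclusion. Total paths: C(28, 22) = 376740. Through P₁: C(20, 18)·C(8, 4) = 13300. Through P₂: C(24, 19)·C(4, 3) = 170016. Since P₁ is strictly southwest of P₂, a monotone path through both must visit P₁ then P₂; paths through both = C(20, 18)·C(4, 1)·C(4, 3) = 3040. Avoid both = 376740 − 13300 − 170016 + 3040 = 196464.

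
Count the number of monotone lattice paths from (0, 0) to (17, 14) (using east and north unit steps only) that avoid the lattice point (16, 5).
Number of paths = 264979035

Total paths from (0, 0) to (17, 14): C(31, 17) = 265182525. Paths through (16, 5): (paths (0, 0) → (16, 5)) × (paths (16, 5) → (17, 14)) = C(21, 16) · C(10, 1) = 20349 · 10 = 203490. Avoidance count = 265182525 − 203490 = 264979035.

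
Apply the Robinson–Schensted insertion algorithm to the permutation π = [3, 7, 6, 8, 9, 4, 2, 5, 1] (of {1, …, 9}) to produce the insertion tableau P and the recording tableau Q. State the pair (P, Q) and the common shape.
P = [1, 4, 5, 9] / [2, 8] / [3] / [6] / [7];  Q = [1, 2, 4, 5] / [3, 8] / [6] / [7] / [9];  common shape = (4, 2, 1, 1, 1)

Row-insert the values π_1, π_2, … into P one at a time, bumping the leftmost entry strictly greater than the inserted value down to the next row. The recording tableau Q records, in position (i, j), the step at which that cell was added to P.
  Insert 3 (step 1): P = [3];  Q = [1]
  Insert 7 (step 2): P = [3, 7];  Q = [1, 2]
  Insert 6 (step 3): P = [3, 6] / [7];  Q = [1, 2] / [3]
  Insert 8 (step 4): P = [3, 6, 8] / [7];  Q = [1, 2, 4] / [3]
  Insert 9 (step 5): P = [3, 6, 8, 9] / [7];  Q = [1, 2, 4, 5] / [3]
  Insert 4 (step 6): P = [3, 4, 8, 9] / [6] / [7];  Q = [1, 2, 4, 5] / [3] / [6]
  Insert 2 (step 7): P = [2, 4, 8, 9] / [3] / [6] / [7];  Q = [1, 2, 4, 5] / [3] / [6] / [7]
  Insert 5 (step 8): P = [2, 4, 5, 9] / [3, 8] / [6] / [7];  Q = [1, 2, 4, 5] / [3, 8] / [6] / [7]
  Insert 1 (step 9): P = [1, 4, 5, 9] / [2, 8] / [3] / [6] / [7];  Q = [1, 2, 4, 5] / [3, 8] / [6] / [7] / [9]
Final shape: (4, 2, 1, 1, 1).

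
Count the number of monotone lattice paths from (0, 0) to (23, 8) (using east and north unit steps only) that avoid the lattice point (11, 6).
Number of paths = 6762509

Total paths from (0, 0) to (23, 8): C(31, 23) = 7888725. Paths through (11, 6): (paths (0, 0) → (11, 6)) × (paths (11, 6) → (23, 8)) = C(17, 11) · C(14, 12) = 12376 · 91 = 1126216. Avoidance count = 7888725 − 1126216 = 6762509.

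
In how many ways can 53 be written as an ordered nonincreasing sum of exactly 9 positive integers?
p(53, 9 parts) = 22380

Partitions of n into exactly k parts are in bijection with partitions of n − k into at most k parts (subtract 1 from each part). So p(53, exactly 9) = p(44, parts ≤ 9). Computing via the recurrence p(m, j) = p(m, j−1) + p(m−j, j) gives 22380.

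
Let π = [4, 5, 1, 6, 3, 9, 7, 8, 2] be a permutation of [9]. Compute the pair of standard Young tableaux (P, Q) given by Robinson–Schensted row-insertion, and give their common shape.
P = [1, 2, 6, 7, 8] / [3, 5, 9] / [4];  Q = [1, 2, 4, 6, 8] / [3, 5, 7] / [9];  common shape = (5, 3, 1)

Row-insert the values π_1, π_2, … into P one at a time, bumping the leftmost entry strictly greater than the inserted value down to the next row. The recording tableau Q records, in position (i, j), the step at which that cell was added to P.
  Insert 4 (step 1): P = [4];  Q = [1]
  Insert 5 (step 2): P = [4, 5];  Q = [1, 2]
  Insert 1 (step 3): P = [1, 5] / [4];  Q = [1, 2] / [3]
  Insert 6 (step 4): P = [1, 5, 6] / [4];  Q = [1, 2, 4] / [3]
  Insert 3 (step 5): P = [1, 3, 6] / [4, 5];  Q = [1, 2, 4] / [3, 5]
  Insert 9 (step 6): P = [1, 3, 6, 9] / [4, 5];  Q = [1, 2, 4, 6] / [3, 5]
  Insert 7 (step 7): P = [1, 3, 6, 7] / [4, 5, 9];  Q = [1, 2, 4, 6] / [3, 5, 7]
  Insert 8 (step 8): P = [1, 3, 6, 7, 8] / [4, 5, 9];  Q = [1, 2, 4, 6, 8] / [3, 5, 7]
  Insert 2 (step 9): P = [1, 2, 6, 7, 8] / [3, 5, 9] / [4];  Q = [1, 2, 4, 6, 8] / [3, 5, 7] / [9]
Final shape: (5, 3, 1).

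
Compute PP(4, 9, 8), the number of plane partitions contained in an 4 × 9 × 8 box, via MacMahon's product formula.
PP(4, 9, 8) = 151561524301616

Evaluate the triple product over i = 1..4, j = 1..9, k = 1..8. The factors are (2/1) · (3/2) · (4/3) · (5/4) · (6/5) · (7/6) · (8/7) · (9/8) · … (288 factors total). The numerators and denominators telescope so the product is an integer; carrying out the multiplication exactly gives PP(4, 9, 8) = 151561524301616.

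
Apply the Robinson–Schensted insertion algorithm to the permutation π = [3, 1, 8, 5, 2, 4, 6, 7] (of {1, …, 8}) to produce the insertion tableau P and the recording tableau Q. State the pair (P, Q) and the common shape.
P = [1, 2, 4, 6, 7] / [3, 5] / [8];  Q = [1, 3, 6, 7, 8] / [2, 4] / [5];  common shape = (5, 2, 1)

Row-insert the values π_1, π_2, … into P one at a time, bumping the leftmost entry strictly greater than the inserted value down to the next row. The recording tableau Q records, in position (i, j), the step at which that cell was added to P.
  Insert 3 (step 1): P = [3];  Q = [1]
  Insert 1 (step 2): P = [1] / [3];  Q = [1] / [2]
  Insert 8 (step 3): P = [1, 8] / [3];  Q = [1, 3] / [2]
  Insert 5 (step 4): P = [1, 5] / [3, 8];  Q = [1, 3] / [2, 4]
  Insert 2 (step 5): P = [1, 2] / [3, 5] / [8];  Q = [1, 3] / [2, 4] / [5]
  Insert 4 (step 6): P = [1, 2, 4] / [3, 5] / [8];  Q = [1, 3, 6] / [2, 4] / [5]
  Insert 6 (step 7): P = [1, 2, 4, 6] / [3, 5] / [8];  Q = [1, 3, 6, 7] / [2, 4] / [5]
  Insert 7 (step 8): P = [1, 2, 4, 6, 7] / [3, 5] / [8];  Q = [1, 3, 6, 7, 8] / [2, 4] / [5]
Final shape: (5, 2, 1).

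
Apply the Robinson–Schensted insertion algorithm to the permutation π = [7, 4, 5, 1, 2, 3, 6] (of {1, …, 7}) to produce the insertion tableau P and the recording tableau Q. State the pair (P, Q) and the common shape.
P = [1, 2, 3, 6] / [4, 5] / [7];  Q = [1, 3, 6, 7] / [2, 5] / [4];  common shape = (4, 2, 1)

Row-insert the values π_1, π_2, … into P one at a time, bumping the leftmost entry strictly greater than the inserted value down to the next row. The recording tableau Q records, in position (i, j), the step at which that cell was added to P.
  Insert 7 (step 1): P = [7];  Q = [1]
  Insert 4 (step 2): P = [4] / [7];  Q = [1] / [2]
  Insert 5 (step 3): P = [4, 5] / [7];  Q = [1, 3] / [2]
  Insert 1 (step 4): P = [1, 5] / [4] / [7];  Q = [1, 3] / [2] / [4]
  Insert 2 (step 5): P = [1, 2] / [4, 5] / [7];  Q = [1, 3] / [2, 5] / [4]
  Insert 3 (step 6): P = [1, 2, 3] / [4, 5] / [7];  Q = [1, 3, 6] / [2, 5] / [4]
  Insert 6 (step 7): P = [1, 2, 3, 6] / [4, 5] / [7];  Q = [1, 3, 6, 7] / [2, 5] / [4]
Final shape: (4, 2, 1).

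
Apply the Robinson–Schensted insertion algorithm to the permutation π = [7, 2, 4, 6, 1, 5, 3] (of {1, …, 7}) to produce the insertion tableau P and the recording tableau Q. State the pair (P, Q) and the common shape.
P = [1, 3, 5] / [2, 4] / [6] / [7];  Q = [1, 3, 4] / [2, 6] / [5] / [7];  common shape = (3, 2, 1, 1)

Row-insert the values π_1, π_2, … into P one at a time, bumping the leftmost entry strictly greater than the inserted value down to the next row. The recording tableau Q records, in position (i, j), the step at which that cell was added to P.
  Insert 7 (step 1): P = [7];  Q = [1]
  Insert 2 (step 2): P = [2] / [7];  Q = [1] / [2]
  Insert 4 (step 3): P = [2, 4] / [7];  Q = [1, 3] / [2]
  Insert 6 (step 4): P = [2, 4, 6] / [7];  Q = [1, 3, 4] / [2]
  Insert 1 (step 5): P = [1, 4, 6] / [2] / [7];  Q = [1, 3, 4] / [2] / [5]
  Insert 5 (step 6): P = [1, 4, 5] / [2, 6] / [7];  Q = [1, 3, 4] / [2, 6] / [5]
  Insert 3 (step 7): P = [1, 3, 5] / [2, 4] / [6] / [7];  Q = [1, 3, 4] / [2, 6] / [5] / [7]
Final shape: (3, 2, 1, 1).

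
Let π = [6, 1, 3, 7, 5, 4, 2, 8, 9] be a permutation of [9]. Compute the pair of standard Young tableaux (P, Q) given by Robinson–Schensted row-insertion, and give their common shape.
P = [1, 2, 4, 8, 9] / [3, 7] / [5] / [6];  Q = [1, 3, 4, 8, 9] / [2, 5] / [6] / [7];  common shape = (5, 2, 1, 1)

Row-insert the values π_1, π_2, … into P one at a time, bumping the leftmost entry strictly greater than the inserted value down to the next row. The recording tableau Q records, in position (i, j), the step at which that cell was added to P.
  Insert 6 (step 1): P = [6];  Q = [1]
  Insert 1 (step 2): P = [1] / [6];  Q = [1] / [2]
  Insert 3 (step 3): P = [1, 3] / [6];  Q = [1, 3] / [2]
  Insert 7 (step 4): P = [1, 3, 7] / [6];  Q = [1, 3, 4] / [2]
  Insert 5 (step 5): P = [1, 3, 5] / [6, 7];  Q = [1, 3, 4] / [2, 5]
  Insert 4 (step 6): P = [1, 3, 4] / [5, 7] / [6];  Q = [1, 3, 4] / [2, 5] / [6]
  Insert 2 (step 7): P = [1, 2, 4] / [3, 7] / [5] / [6];  Q = [1, 3, 4] / [2, 5] / [6] / [7]
  Insert 8 (step 8): P = [1, 2, 4, 8] / [3, 7] / [5] / [6];  Q = [1, 3, 4, 8] / [2, 5] / [6] / [7]
  Insert 9 (step 9): P = [1, 2, 4, 8, 9] / [3, 7] / [5] / [6];  Q = [1, 3, 4, 8, 9] / [2, 5] / [6] / [7]
Final shape: (5, 2, 1, 1).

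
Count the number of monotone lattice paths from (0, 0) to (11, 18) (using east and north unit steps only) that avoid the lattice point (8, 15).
Number of paths = 24791010

Total paths from (0, 0) to (11, 18): C(29, 11) = 34597290. Paths through (8, 15): (paths (0, 0) → (8, 15)) × (paths (8, 15) → (11, 18)) = C(23, 8) · C(6, 3) = 490314 · 20 = 9806280. Avoidance count = 34597290 − 9806280 = 24791010.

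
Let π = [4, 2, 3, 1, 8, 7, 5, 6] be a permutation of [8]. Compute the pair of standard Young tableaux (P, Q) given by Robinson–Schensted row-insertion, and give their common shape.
P = [1, 3, 5, 6] / [2, 7] / [4, 8];  Q = [1, 3, 5, 8] / [2, 6] / [4, 7];  common shape = (4, 2, 2)

Row-insert the values π_1, π_2, … into P one at a time, bumping the leftmost entry strictly greater than the inserted value down to the next row. The recording tableau Q records, in position (i, j), the step at which that cell was added to P.
  Insert 4 (step 1): P = [4];  Q = [1]
  Insert 2 (step 2): P = [2] / [4];  Q = [1] / [2]
  Insert 3 (step 3): P = [2, 3] / [4];  Q = [1, 3] / [2]
  Insert 1 (step 4): P = [1, 3] / [2] / [4];  Q = [1, 3] / [2] / [4]
  Insert 8 (step 5): P = [1, 3, 8] / [2] / [4];  Q = [1, 3, 5] / [2] / [4]
  Insert 7 (step 6): P = [1, 3, 7] / [2, 8] / [4];  Q = [1, 3, 5] / [2, 6] / [4]
  Insert 5 (step 7): P = [1, 3, 5] / [2, 7] / [4, 8];  Q = [1, 3, 5] / [2, 6] / [4, 7]
  Insert 6 (step 8): P = [1, 3, 5, 6] / [2, 7] / [4, 8];  Q = [1, 3, 5, 8] / [2, 6] / [4, 7]
Final shape: (4, 2, 2).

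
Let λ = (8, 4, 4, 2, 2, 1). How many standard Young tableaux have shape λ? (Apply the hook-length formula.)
# SYT of shape (8, 4, 4, 2, 2, 1) = 549423000

Hook-length formula: f^λ = n! / Π hook(c), product over all cells c of the Young diagram. For λ = (8, 4, 4, 2, 2, 1), n = 21 boxes. Hook lengths by row (left-to-right, top-to-bottom): [13, 11, 8, 7, 4, 3, 2, 1]; [8, 6, 3, 2]; [7, 5, 2, 1]; [4, 2]; [3, 1]; [1]. Product of hooks = 92990177280. So f^λ = 21! / 92990177280 = 51090942171709440000 / 92990177280 = 549423000.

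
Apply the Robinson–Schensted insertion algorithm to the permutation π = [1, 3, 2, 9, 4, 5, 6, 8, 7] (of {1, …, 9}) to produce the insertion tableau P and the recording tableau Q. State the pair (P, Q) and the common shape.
P = [1, 2, 4, 5, 6, 7] / [3, 8] / [9];  Q = [1, 2, 4, 6, 7, 8] / [3, 5] / [9];  common shape = (6, 2, 1)

Row-insert the values π_1, π_2, … into P one at a time, bumping the leftmost entry strictly greater than the inserted value down to the next row. The recording tableau Q records, in position (i, j), the step at which that cell was added to P.
  Insert 1 (step 1): P = [1];  Q = [1]
  Insert 3 (step 2): P = [1, 3];  Q = [1, 2]
  Insert 2 (step 3): P = [1, 2] / [3];  Q = [1, 2] / [3]
  Insert 9 (step 4): P = [1, 2, 9] / [3];  Q = [1, 2, 4] / [3]
  Insert 4 (step 5): P = [1, 2, 4] / [3, 9];  Q = [1, 2, 4] / [3, 5]
  Insert 5 (step 6): P = [1, 2, 4, 5] / [3, 9];  Q = [1, 2, 4, 6] / [3, 5]
  Insert 6 (step 7): P = [1, 2, 4, 5, 6] / [3, 9];  Q = [1, 2, 4, 6, 7] / [3, 5]
  Insert 8 (step 8): P = [1, 2, 4, 5, 6, 8] / [3, 9];  Q = [1, 2, 4, 6, 7, 8] / [3, 5]
  Insert 7 (step 9): P = [1, 2, 4, 5, 6, 7] / [3, 8] / [9];  Q = [1, 2, 4, 6, 7, 8] / [3, 5] / [9]
Final shape: (6, 2, 1).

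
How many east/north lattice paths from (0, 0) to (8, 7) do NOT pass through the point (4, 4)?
Number of paths = 3985

Total paths from (0, 0) to (8, 7): C(15, 8) = 6435. Paths through (4, 4): (paths (0, 0) → (4, 4)) × (paths (4, 4) → (8, 7)) = C(8, 4) · C(7, 4) = 70 · 35 = 2450. Avoidance count = 6435 − 2450 = 3985.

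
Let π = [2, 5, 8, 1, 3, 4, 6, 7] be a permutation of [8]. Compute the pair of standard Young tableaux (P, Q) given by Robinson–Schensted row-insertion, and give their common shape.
P = [1, 3, 4, 6, 7] / [2, 5, 8];  Q = [1, 2, 3, 7, 8] / [4, 5, 6];  common shape = (5, 3)

Row-insert the values π_1, π_2, … into P one at a time, bumping the leftmost entry strictly greater than the inserted value down to the next row. The recording tableau Q records, in position (i, j), the step at which that cell was added to P.
  Insert 2 (step 1): P = [2];  Q = [1]
  Insert 5 (step 2): P = [2, 5];  Q = [1, 2]
  Insert 8 (step 3): P = [2, 5, 8];  Q = [1, 2, 3]
  Insert 1 (step 4): P = [1, 5, 8] / [2];  Q = [1, 2, 3] / [4]
  Insert 3 (step 5): P = [1, 3, 8] / [2, 5];  Q = [1, 2, 3] / [4, 5]
  Insert 4 (step 6): P = [1, 3, 4] / [2, 5, 8];  Q = [1, 2, 3] / [4, 5, 6]
  Insert 6 (step 7): P = [1, 3, 4, 6] / [2, 5, 8];  Q = [1, 2, 3, 7] / [4, 5, 6]
  Insert 7 (step 8): P = [1, 3, 4, 6, 7] / [2, 5, 8];  Q = [1, 2, 3, 7, 8] / [4, 5, 6]
Final shape: (5, 3).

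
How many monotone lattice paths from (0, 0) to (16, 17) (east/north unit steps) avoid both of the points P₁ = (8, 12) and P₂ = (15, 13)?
Number of paths = 822507720

Inclusion–exclusion. Total paths: C(33, 16) = 1166803110. Through P₁: C(20, 8)·C(13, 8) = 162123390. Through P₂: C(28, 15)·C(5, 1) = 187210800. Since P₁ is strictly southwest of P₂, a monotone path through both must visit P₁ then P₂; paths through both = C(20, 8)·C(8, 7)·C(5, 1) = 5038800. Avoid both = 1166803110 − 162123390 − 187210800 + 5038800 = 822507720.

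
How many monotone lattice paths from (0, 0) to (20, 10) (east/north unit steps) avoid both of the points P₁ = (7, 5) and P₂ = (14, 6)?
Number of paths = 16450119

Inclusion–exclusion. Total paths: C(30, 20) = 30045015. Through P₁: C(12, 7)·C(18, 13) = 6785856. Through P₂: C(20, 14)·C(10, 6) = 8139600. Since P₁ is strictly southwest of P₂, a monotone path through both must visit P₁ then P₂; paths through both = C(12, 7)·C(8, 7)·C(10, 6) = 1330560. Avoid both = 30045015 − 6785856 − 8139600 + 1330560 = 16450119.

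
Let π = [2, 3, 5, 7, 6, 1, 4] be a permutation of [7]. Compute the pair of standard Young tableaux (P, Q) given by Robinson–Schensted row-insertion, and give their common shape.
P = [1, 3, 4, 6] / [2, 5] / [7];  Q = [1, 2, 3, 4] / [5, 7] / [6];  common shape = (4, 2, 1)

Row-insert the values π_1, π_2, … into P one at a time, bumping the leftmost entry strictly greater than the inserted value down to the next row. The recording tableau Q records, in position (i, j), the step at which that cell was added to P.
  Insert 2 (step 1): P = [2];  Q = [1]
  Insert 3 (step 2): P = [2, 3];  Q = [1, 2]
  Insert 5 (step 3): P = [2, 3, 5];  Q = [1, 2, 3]
  Insert 7 (step 4): P = [2, 3, 5, 7];  Q = [1, 2, 3, 4]
  Insert 6 (step 5): P = [2, 3, 5, 6] / [7];  Q = [1, 2, 3, 4] / [5]
  Insert 1 (step 6): P = [1, 3, 5, 6] / [2] / [7];  Q = [1, 2, 3, 4] / [5] / [6]
  Insert 4 (step 7): P = [1, 3, 4, 6] / [2, 5] / [7];  Q = [1, 2, 3, 4] / [5, 7] / [6]
Final shape: (4, 2, 1).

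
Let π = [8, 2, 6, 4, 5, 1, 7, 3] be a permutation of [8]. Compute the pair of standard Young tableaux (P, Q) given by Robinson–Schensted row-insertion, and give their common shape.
P = [1, 3, 5, 7] / [2, 4] / [6] / [8];  Q = [1, 3, 5, 7] / [2, 8] / [4] / [6];  common shape = (4, 2, 1, 1)

Row-insert the values π_1, π_2, … into P one at a time, bumping the leftmost entry strictly greater than the inserted value down to the next row. The recording tableau Q records, in position (i, j), the step at which that cell was added to P.
  Insert 8 (step 1): P = [8];  Q = [1]
  Insert 2 (step 2): P = [2] / [8];  Q = [1] / [2]
  Insert 6 (step 3): P = [2, 6] / [8];  Q = [1, 3] / [2]
  Insert 4 (step 4): P = [2, 4] / [6] / [8];  Q = [1, 3] / [2] / [4]
  Insert 5 (step 5): P = [2, 4, 5] / [6] / [8];  Q = [1, 3, 5] / [2] / [4]
  Insert 1 (step 6): P = [1, 4, 5] / [2] / [6] / [8];  Q = [1, 3, 5] / [2] / [4] / [6]
  Insert 7 (step 7): P = [1, 4, 5, 7] / [2] / [6] / [8];  Q = [1, 3, 5, 7] / [2] / [4] / [6]
  Insert 3 (step 8): P = [1, 3, 5, 7] / [2, 4] / [6] / [8];  Q = [1, 3, 5, 7] / [2, 8] / [4] / [6]
Final shape: (4, 2, 1, 1).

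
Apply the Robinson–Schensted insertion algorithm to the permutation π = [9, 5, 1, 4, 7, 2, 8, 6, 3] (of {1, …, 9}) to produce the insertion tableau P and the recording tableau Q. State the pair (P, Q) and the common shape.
P = [1, 2, 3, 8] / [4, 6] / [5, 7] / [9];  Q = [1, 4, 5, 7] / [2, 8] / [3, 9] / [6];  common shape = (4, 2, 2, 1)

Row-insert the values π_1, π_2, … into P one at a time, bumping the leftmost entry strictly greater than the inserted value down to the next row. The recording tableau Q records, in position (i, j), the step at which that cell was added to P.
  Insert 9 (step 1): P = [9];  Q = [1]
  Insert 5 (step 2): P = [5] / [9];  Q = [1] / [2]
  Insert 1 (step 3): P = [1] / [5] / [9];  Q = [1] / [2] / [3]
  Insert 4 (step 4): P = [1, 4] / [5] / [9];  Q = [1, 4] / [2] / [3]
  Insert 7 (step 5): P = [1, 4, 7] / [5] / [9];  Q = [1, 4, 5] / [2] / [3]
  Insert 2 (step 6): P = [1, 2, 7] / [4] / [5] / [9];  Q = [1, 4, 5] / [2] / [3] / [6]
  Insert 8 (step 7): P = [1, 2, 7, 8] / [4] / [5] / [9];  Q = [1, 4, 5, 7] / [2] / [3] / [6]
  Insert 6 (step 8): P = [1, 2, 6, 8] / [4, 7] / [5] / [9];  Q = [1, 4, 5, 7] / [2, 8] / [3] / [6]
  Insert 3 (step 9): P = [1, 2, 3, 8] / [4, 6] / [5, 7] / [9];  Q = [1, 4, 5, 7] / [2, 8] / [3, 9] / [6]
Final shape: (4, 2, 2, 1).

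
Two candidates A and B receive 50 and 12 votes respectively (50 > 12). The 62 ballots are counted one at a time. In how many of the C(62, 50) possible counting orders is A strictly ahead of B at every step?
Strict-lead orderings = 1323964817409

Total orderings of the 62 votes with 50 for A: C(62, 50) = 2160153123141. By the Bertrand ballot formula (Cycle Lemma / reflection principle), the number of orderings in which A is strictly ahead of B throughout is (p − q)/(p + q) · C(p + q, p) = (50 − 12)/(50 + 12) · 2160153123141 = 1323964817409.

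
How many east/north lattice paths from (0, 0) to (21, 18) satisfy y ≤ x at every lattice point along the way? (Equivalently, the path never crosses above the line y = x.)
Number of paths = 11338026180

By the reflection principle (André's argument), the number of monotone paths to (21, 18) with n ≤ m that never go above y = x is C(39, 21) − C(39, 22) = 62359143990 − 51021117810 = 11338026180.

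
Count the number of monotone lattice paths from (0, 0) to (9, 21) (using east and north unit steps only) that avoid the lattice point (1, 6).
Number of paths = 10874952

Total paths from (0, 0) to (9, 21): C(30, 9) = 14307150. Paths through (1, 6): (paths (0, 0) → (1, 6)) × (paths (1, 6) → (9, 21)) = C(7, 1) · C(23, 8) = 7 · 490314 = 3432198. Avoidance count = 14307150 − 3432198 = 10874952.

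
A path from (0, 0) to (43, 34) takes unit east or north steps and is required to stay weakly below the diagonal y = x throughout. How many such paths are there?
Number of paths = 1849916347365697626750

By the reflection principle (André's argument), the number of monotone paths to (43, 34) with n ≤ m that never go above y = x is C(77, 43) − C(77, 44) = 8139631928409069557700 − 6289715581043371930950 = 1849916347365697626750.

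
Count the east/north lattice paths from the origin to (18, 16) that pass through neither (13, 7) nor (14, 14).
Number of paths = 1456319790

Inclusion–exclusion. Total paths: C(34, 18) = 2203961430. Through P₁: C(20, 13)·C(14, 5) = 155195040. Through P₂: C(28, 14)·C(6, 4) = 601749000. Since P₁ is strictly southwest of P₂, a monotone path through both must visit P₁ then P₂; paths through both = C(20, 13)·C(8, 1)·C(6, 4) = 9302400. Avoid both = 2203961430 − 155195040 − 601749000 + 9302400 = 1456319790.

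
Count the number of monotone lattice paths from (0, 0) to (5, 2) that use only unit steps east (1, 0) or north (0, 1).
Number of paths = 21

A monotone lattice path from (0, 0) to (5, 2) consists of 5 east steps and 2 north steps in some order, so it is determined by which 5 of the 7 steps are east. The count is C(7, 5) = 21.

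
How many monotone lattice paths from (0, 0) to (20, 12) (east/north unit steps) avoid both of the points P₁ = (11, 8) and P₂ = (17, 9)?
Number of paths = 119842190

Inclusion–exclusion. Total paths: C(32, 20) = 225792840. Through P₁: C(19, 11)·C(13, 9) = 54041130. Through P₂: C(26, 17)·C(6, 3) = 62491000. Since P₁ is strictly southwest of P₂, a monotone path through both must visit P₁ then P₂; paths through both = C(19, 11)·C(7, 6)·C(6, 3) = 10581480. Avoid both = 225792840 − 54041130 − 62491000 + 10581480 = 119842190.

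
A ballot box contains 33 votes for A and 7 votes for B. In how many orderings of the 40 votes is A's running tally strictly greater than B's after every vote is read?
Strict-lead orderings = 12118314

Total orderings of the 40 votes with 33 for A: C(40, 33) = 18643560. By the Bertrand ballot formula (Cycle Lemma / reflection principle), the number of orderings in which A is strictly ahead of B throughout is (p − q)/(p + q) · C(p + q, p) = (33 − 7)/(33 + 7) · 18643560 = 12118314.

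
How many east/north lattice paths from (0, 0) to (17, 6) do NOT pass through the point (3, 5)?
Number of paths = 100107

Total paths from (0, 0) to (17, 6): C(23, 17) = 100947. Paths through (3, 5): (paths (0, 0) → (3, 5)) × (paths (3, 5) → (17, 6)) = C(8, 3) · C(15, 14) = 56 · 15 = 840. Avoidance count = 100947 − 840 = 100107.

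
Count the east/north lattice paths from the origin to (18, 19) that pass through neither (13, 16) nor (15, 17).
Number of paths = 10250942910

Inclusion–exclusion. Total paths: C(37, 18) = 17672631900. Through P₁: C(29, 13)·C(8, 5) = 3800379240. Through P₂: C(32, 15)·C(5, 3) = 5657227200. Since P₁ is strictly southwest of P₂, a monotone path through both must visit P₁ then P₂; paths through both = C(29, 13)·C(3, 2)·C(5, 3) = 2035917450. Avoid both = 17672631900 − 3800379240 − 5657227200 + 2035917450 = 10250942910.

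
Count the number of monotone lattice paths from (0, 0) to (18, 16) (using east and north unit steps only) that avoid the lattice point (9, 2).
Number of paths = 2159015980

Total paths from (0, 0) to (18, 16): C(34, 18) = 2203961430. Paths through (9, 2): (paths (0, 0) → (9, 2)) × (paths (9, 2) → (18, 16)) = C(11, 9) · C(23, 9) = 55 · 817190 = 44945450. Avoidance count = 2203961430 − 44945450 = 2159015980.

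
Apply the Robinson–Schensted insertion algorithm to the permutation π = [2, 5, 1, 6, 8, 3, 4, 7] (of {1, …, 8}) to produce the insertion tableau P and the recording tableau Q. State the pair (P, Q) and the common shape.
P = [1, 3, 4, 7] / [2, 5, 6, 8];  Q = [1, 2, 4, 5] / [3, 6, 7, 8];  common shape = (4, 4)

Row-insert the values π_1, π_2, … into P one at a time, bumping the leftmost entry strictly greater than the inserted value down to the next row. The recording tableau Q records, in position (i, j), the step at which that cell was added to P.
  Insert 2 (step 1): P = [2];  Q = [1]
  Insert 5 (step 2): P = [2, 5];  Q = [1, 2]
  Insert 1 (step 3): P = [1, 5] / [2];  Q = [1, 2] / [3]
  Insert 6 (step 4): P = [1, 5, 6] / [2];  Q = [1, 2, 4] / [3]
  Insert 8 (step 5): P = [1, 5, 6, 8] / [2];  Q = [1, 2, 4, 5] / [3]
  Insert 3 (step 6): P = [1, 3, 6, 8] / [2, 5];  Q = [1, 2, 4, 5] / [3, 6]
  Insert 4 (step 7): P = [1, 3, 4, 8] / [2, 5, 6];  Q = [1, 2, 4, 5] / [3, 6, 7]
  Insert 7 (step 8): P = [1, 3, 4, 7] / [2, 5, 6, 8];  Q = [1, 2, 4, 5] / [3, 6, 7, 8]
Final shape: (4, 4).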